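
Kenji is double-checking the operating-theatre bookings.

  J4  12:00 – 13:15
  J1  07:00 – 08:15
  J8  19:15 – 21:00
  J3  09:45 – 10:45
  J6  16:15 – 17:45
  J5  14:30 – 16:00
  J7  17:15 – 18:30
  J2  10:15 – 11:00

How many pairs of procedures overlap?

Check each pair: they overlap iff neither finishes before the other starts.
Sorted by start: J1, J3, J2, J4, J5, J6, J7, J8.
J3 starts after J1 ends — done with J1.
J2 starts before J3 ends → J3 and J2 overlap.
J4 starts after J3 ends — done with J3.
J4 starts after J2 ends — done with J2.
J5 starts after J4 ends — done with J4.
J6 starts after J5 ends — done with J5.
J7 starts before J6 ends → J6 and J7 overlap.
J8 starts after J6 ends.
J8 starts after J7 ends.
Overlapping pairs: J2 & J3, J6 & J7 — 2 in total.

2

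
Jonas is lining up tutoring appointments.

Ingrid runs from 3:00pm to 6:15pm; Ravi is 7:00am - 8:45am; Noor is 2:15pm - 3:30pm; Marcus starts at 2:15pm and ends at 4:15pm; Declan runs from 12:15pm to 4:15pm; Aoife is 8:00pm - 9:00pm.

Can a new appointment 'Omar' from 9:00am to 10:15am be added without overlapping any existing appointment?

Ravi: ends 8:45am at or before Omar starts 9:00am → clear.
Declan: starts 12:15pm at or after Omar ends 10:15am → clear.
Marcus: starts 2:15pm at or after Omar ends 10:15am → clear.
Noor: starts 2:15pm at or after Omar ends 10:15am → clear.
Ingrid: starts 3:00pm at or after Omar ends 10:15am → clear.
Aoife: starts 8:00pm at or after Omar ends 10:15am → clear.

Yes — the slot is free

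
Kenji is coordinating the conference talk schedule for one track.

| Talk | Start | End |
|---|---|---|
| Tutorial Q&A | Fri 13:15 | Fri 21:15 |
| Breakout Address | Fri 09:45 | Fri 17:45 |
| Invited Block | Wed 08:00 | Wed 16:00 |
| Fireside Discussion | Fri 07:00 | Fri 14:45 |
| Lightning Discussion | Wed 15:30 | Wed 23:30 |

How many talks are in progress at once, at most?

Sweep the timeline, counting +1 at each start and −1 at each end (ends before starts at a tie):
Wed 08:00 start Invited Block → 1
Wed 15:30 start Lightning Discussion → 2
Wed 16:00 end Invited Block → 1
Wed 23:30 end Lightning Discussion → 0
Fri 07:00 start Fireside Discussion → 1
Fri 09:45 start Breakout Address → 2
Fri 13:15 start Tutorial Q&A → 3
Fri 14:45 end Fireside Discussion → 2
Fri 17:45 end Breakout Address → 1
Fri 21:15 end Tutorial Q&A → 0
Peak is 3, at Fri 13:15 (Breakout Address, Fireside Discussion, Tutorial Q&A).

3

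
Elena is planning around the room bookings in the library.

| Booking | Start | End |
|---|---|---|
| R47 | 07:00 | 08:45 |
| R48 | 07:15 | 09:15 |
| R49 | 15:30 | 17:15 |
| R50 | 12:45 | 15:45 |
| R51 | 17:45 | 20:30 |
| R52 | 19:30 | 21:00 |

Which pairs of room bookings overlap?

Sorted by start: R47, R48, R50, R49, R51, R52.
R48 starts before R47 ends → R47 and R48 overlap.
R50 starts after R47 ends, so nothing later overlaps R47 either.
R50 starts after R48 ends, so nothing later overlaps R48 either.
R49 starts before R50 ends → R50 and R49 overlap.
R51 starts after R50 ends, so nothing later overlaps R50 either.
R51 starts after R49 ends, so nothing later overlaps R49 either.
R52 starts before R51 ends → R51 and R52 overlap.

R47 & R48, R49 & R50, R51 & R52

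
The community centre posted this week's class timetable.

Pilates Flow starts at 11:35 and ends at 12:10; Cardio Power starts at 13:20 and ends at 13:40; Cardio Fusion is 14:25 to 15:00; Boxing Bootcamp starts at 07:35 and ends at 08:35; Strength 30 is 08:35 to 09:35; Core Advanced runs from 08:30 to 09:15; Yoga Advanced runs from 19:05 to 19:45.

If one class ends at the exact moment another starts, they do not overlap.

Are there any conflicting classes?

Yes

Check each pair: they overlap iff neither finishes before the other starts.
Sorted by start: Boxing Bootcamp, Core Advanced, Strength 30, Pilates Flow, Cardio Power, Cardio Fusion, Yoga Advanced.
Core Advanced starts before Boxing Bootcamp ends → Boxing Bootcamp and Core Advanced overlap.
That's a conflict, so the schedule is not conflict-free.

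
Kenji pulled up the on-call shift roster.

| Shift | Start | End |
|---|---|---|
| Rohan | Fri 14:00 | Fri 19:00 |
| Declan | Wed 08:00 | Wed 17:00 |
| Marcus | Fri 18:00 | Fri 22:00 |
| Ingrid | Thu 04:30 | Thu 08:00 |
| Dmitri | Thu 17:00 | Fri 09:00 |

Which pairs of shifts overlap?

Sorted by start: Declan, Ingrid, Dmitri, Rohan, Marcus.
Ingrid starts after Declan ends, so nothing later overlaps Declan either.
Dmitri starts after Ingrid ends, so nothing later overlaps Ingrid either.
Rohan starts after Dmitri ends, so nothing later overlaps Dmitri either.
Marcus starts before Rohan ends → Rohan and Marcus overlap.

Marcus & Rohan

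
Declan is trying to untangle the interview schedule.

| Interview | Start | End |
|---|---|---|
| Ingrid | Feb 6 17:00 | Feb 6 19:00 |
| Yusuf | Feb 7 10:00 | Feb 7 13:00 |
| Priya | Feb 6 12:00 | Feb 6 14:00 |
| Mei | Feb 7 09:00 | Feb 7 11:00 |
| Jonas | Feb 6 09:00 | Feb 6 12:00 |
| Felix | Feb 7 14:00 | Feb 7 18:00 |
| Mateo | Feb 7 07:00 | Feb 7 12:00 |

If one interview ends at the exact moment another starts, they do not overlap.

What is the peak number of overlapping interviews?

Walk through starts and ends in time order (an end at T is processed before a start at T):
Feb 6 09:00 start Jonas → 1
Feb 6 12:00 end Jonas → 0
Feb 6 12:00 start Priya → 1
Feb 6 14:00 end Priya → 0
Feb 6 17:00 start Ingrid → 1
Feb 6 19:00 end Ingrid → 0
Feb 7 07:00 start Mateo → 1
Feb 7 09:00 start Mei → 2
Feb 7 10:00 start Yusuf → 3
Feb 7 11:00 end Mei → 2
Feb 7 12:00 end Mateo → 1
Feb 7 13:00 end Yusuf → 0
Feb 7 14:00 start Felix → 1
Feb 7 18:00 end Felix → 0
Peak is 3, at Feb 7 10:00 (Mateo, Mei, Yusuf).

3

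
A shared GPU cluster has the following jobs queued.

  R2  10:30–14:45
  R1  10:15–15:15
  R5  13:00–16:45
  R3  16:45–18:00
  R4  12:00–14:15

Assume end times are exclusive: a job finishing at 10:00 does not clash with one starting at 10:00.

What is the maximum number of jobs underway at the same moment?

Sort all start/end points and keep a running count:
10:15 start R1 → 1
10:30 start R2 → 2
12:00 start R4 → 3
13:00 start R5 → 4
14:15 end R4 → 3
14:45 end R2 → 2
15:15 end R1 → 1
16:45 end R5 → 0
16:45 start R3 → 1
18:00 end R3 → 0
Peak is 4, at 13:00 (R1, R2, R4, R5).

4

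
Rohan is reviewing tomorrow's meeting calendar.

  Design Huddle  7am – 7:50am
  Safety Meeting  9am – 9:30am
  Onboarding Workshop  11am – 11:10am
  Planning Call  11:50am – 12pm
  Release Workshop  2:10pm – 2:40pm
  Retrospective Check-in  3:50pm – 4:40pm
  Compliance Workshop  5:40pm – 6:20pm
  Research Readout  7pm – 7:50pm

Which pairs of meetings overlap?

no overlapping pairs

Two intervals overlap when each starts before the other ends.
Sorted by start: Design Huddle, Safety Meeting, Onboarding Workshop, Planning Call, Release Workshop, Retrospective Check-in, Compliance Workshop, Research Readout.
Safety Meeting starts after Design Huddle ends; Design Huddle is clear from here.
Onboarding Workshop starts after Safety Meeting ends; Safety Meeting is clear from here.
Planning Call starts after Onboarding Workshop ends; Onboarding Workshop is clear from here.
Release Workshop starts after Planning Call ends; Planning Call is clear from here.
Retrospective Check-in starts after Release Workshop ends; Release Workshop is clear from here.
Compliance Workshop starts after Retrospective Check-in ends; Retrospective Check-in is clear from here.
Research Readout starts after Compliance Workshop ends.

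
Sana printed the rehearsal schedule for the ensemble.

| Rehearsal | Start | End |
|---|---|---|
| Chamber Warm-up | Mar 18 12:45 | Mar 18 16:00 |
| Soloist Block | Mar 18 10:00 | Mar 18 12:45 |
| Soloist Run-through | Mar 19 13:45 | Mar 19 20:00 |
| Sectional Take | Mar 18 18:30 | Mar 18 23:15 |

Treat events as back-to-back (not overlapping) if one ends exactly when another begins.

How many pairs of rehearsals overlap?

0

Sorted by start: Soloist Block, Chamber Warm-up, Sectional Take, Soloist Run-through.
Chamber Warm-up starts exactly when Soloist Block ends (back-to-back, no overlap), so Soloist Block has no further overlaps.
Sectional Take starts after Chamber Warm-up ends, so Chamber Warm-up has no further overlaps.
Soloist Run-through starts after Sectional Take ends.
No pair overlaps.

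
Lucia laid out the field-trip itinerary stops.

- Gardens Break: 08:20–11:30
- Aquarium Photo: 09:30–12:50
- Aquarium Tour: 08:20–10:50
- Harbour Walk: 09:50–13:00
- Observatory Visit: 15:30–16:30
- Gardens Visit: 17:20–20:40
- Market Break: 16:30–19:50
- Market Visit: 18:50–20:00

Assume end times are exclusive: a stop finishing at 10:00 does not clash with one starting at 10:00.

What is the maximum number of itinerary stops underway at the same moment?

4

Sort all start/end points and keep a running count:
08:20 start Aquarium Tour → 1
08:20 start Gardens Break → 2
09:30 start Aquarium Photo → 3
09:50 start Harbour Walk → 4
10:50 end Aquarium Tour → 3
11:30 end Gardens Break → 2
12:50 end Aquarium Photo → 1
13:00 end Harbour Walk → 0
15:30 start Observatory Visit → 1
16:30 end Observatory Visit → 0
16:30 start Market Break → 1
17:20 start Gardens Visit → 2
18:50 start Market Visit → 3
19:50 end Market Break → 2
20:00 end Market Visit → 1
20:40 end Gardens Visit → 0
Peak is 4, at 09:50 (Aquarium Photo, Aquarium Tour, Gardens Break, Harbour Walk).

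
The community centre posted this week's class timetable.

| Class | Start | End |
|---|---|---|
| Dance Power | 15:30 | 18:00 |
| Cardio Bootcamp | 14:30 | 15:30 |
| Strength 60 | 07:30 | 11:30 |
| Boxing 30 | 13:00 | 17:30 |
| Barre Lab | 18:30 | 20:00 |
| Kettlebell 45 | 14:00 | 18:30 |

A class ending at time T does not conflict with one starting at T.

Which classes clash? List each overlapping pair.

Two intervals overlap when each starts before the other ends.
Sorted by start: Strength 60, Boxing 30, Kettlebell 45, Cardio Bootcamp, Dance Power, Barre Lab.
Boxing 30 starts after Strength 60 ends, so Strength 60 has no further overlaps.
Kettlebell 45 starts before Boxing 30 ends → Boxing 30 and Kettlebell 45 overlap.
Cardio Bootcamp starts before Boxing 30 ends → Boxing 30 and Cardio Bootcamp overlap.
Dance Power starts before Boxing 30 ends → Boxing 30 and Dance Power overlap.
Barre Lab starts after Boxing 30 ends.
Cardio Bootcamp starts before Kettlebell 45 ends → Kettlebell 45 and Cardio Bootcamp overlap.
Dance Power starts before Kettlebell 45 ends → Kettlebell 45 and Dance Power overlap.
Barre Lab starts exactly when Kettlebell 45 ends (back-to-back, no overlap).
Dance Power starts exactly when Cardio Bootcamp ends (back-to-back, no overlap), so Cardio Bootcamp has no further overlaps.
Barre Lab starts after Dance Power ends.

Boxing 30 & Cardio Bootcamp, Boxing 30 & Dance Power, Boxing 30 & Kettlebell 45, Cardio Bootcamp & Kettlebell 45, Dance Power & Kettlebell 45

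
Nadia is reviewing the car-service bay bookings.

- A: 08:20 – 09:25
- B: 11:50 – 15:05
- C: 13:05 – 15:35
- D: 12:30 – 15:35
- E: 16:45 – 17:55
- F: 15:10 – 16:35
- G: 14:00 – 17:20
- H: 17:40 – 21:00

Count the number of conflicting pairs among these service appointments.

11

Check each pair: they overlap iff neither finishes before the other starts.
Sorted by start: A, B, D, C, G, F, E, H.
B starts after A ends, so A has no further overlaps.
D starts before B ends → B and D overlap.
C starts before B ends → B and C overlap.
G starts before B ends → B and G overlap.
F starts after B ends, so B has no further overlaps.
C starts before D ends → D and C overlap.
G starts before D ends → D and G overlap.
F starts before D ends → D and F overlap.
E starts after D ends, so D has no further overlaps.
G starts before C ends → C and G overlap.
F starts before C ends → C and F overlap.
E starts after C ends, so C has no further overlaps.
F starts before G ends → G and F overlap.
E starts before G ends → G and E overlap.
H starts after G ends.
E starts after F ends, so F has no further overlaps.
H starts before E ends → E and H overlap.
Overlapping pairs: B & C, B & D, B & G, C & D, C & F, C & G, D & F, D & G, E & G, E & H, F & G — 11 in total.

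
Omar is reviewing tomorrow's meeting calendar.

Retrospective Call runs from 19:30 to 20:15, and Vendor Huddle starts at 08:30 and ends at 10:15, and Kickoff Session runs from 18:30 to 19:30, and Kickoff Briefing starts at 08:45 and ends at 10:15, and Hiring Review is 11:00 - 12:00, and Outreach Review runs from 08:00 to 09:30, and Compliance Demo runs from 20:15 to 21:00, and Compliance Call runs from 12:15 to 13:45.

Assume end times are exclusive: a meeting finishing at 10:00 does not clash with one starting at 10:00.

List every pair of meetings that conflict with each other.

Kickoff Briefing & Outreach Review, Kickoff Briefing & Vendor Huddle, Outreach Review & Vendor Huddle

Sorted by start: Outreach Review, Vendor Huddle, Kickoff Briefing, Hiring Review, Compliance Call, Kickoff Session, Retrospective Call, Compliance Demo.
Vendor Huddle starts before Outreach Review ends → Outreach Review and Vendor Huddle overlap.
Kickoff Briefing starts before Outreach Review ends → Outreach Review and Kickoff Briefing overlap.
Hiring Review starts after Outreach Review ends; Outreach Review is clear from here.
Kickoff Briefing starts before Vendor Huddle ends → Vendor Huddle and Kickoff Briefing overlap.
Hiring Review starts after Vendor Huddle ends; Vendor Huddle is clear from here.
Hiring Review starts after Kickoff Briefing ends; Kickoff Briefing is clear from here.
Compliance Call starts after Hiring Review ends; Hiring Review is clear from here.
Kickoff Session starts after Compliance Call ends; Compliance Call is clear from here.
Retrospective Call starts exactly when Kickoff Session ends (back-to-back, no overlap); Kickoff Session is clear from here.
Compliance Demo starts exactly when Retrospective Call ends (back-to-back, no overlap).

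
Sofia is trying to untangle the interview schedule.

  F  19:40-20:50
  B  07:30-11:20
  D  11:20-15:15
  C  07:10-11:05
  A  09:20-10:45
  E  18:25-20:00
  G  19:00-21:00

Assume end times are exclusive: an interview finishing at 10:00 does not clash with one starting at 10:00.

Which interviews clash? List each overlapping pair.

A & B, A & C, B & C, E & F, E & G, F & G

Sorted by start: C, B, A, D, E, G, F.
B starts before C ends → C and B overlap.
A starts before C ends → C and A overlap.
D starts after C ends, so C has no further overlaps.
A starts before B ends → B and A overlap.
D starts exactly when B ends (back-to-back, no overlap), so B has no further overlaps.
D starts after A ends, so A has no further overlaps.
E starts after D ends, so D has no further overlaps.
G starts before E ends → E and G overlap.
F starts before E ends → E and F overlap.
F starts before G ends → G and F overlap.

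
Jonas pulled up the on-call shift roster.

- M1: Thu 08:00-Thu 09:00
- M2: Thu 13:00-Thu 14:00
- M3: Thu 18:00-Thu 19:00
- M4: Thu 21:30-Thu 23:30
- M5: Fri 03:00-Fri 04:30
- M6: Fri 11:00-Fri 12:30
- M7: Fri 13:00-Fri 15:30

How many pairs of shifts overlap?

0

Two intervals overlap when each starts before the other ends.
Sorted by start: M1, M2, M3, M4, M5, M6, M7.
M2 starts after M1 ends — done with M1.
M3 starts after M2 ends — done with M2.
M4 starts after M3 ends — done with M3.
M5 starts after M4 ends — done with M4.
M6 starts after M5 ends — done with M5.
M7 starts after M6 ends.
No pair overlaps.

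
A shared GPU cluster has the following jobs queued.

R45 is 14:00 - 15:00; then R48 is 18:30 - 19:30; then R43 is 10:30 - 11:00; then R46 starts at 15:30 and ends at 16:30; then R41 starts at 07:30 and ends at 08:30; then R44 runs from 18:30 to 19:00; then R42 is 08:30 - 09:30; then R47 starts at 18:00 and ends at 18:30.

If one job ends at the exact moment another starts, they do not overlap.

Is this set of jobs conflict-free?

Sorted by start: R41, R42, R43, R45, R46, R47, R44, R48.
R42 starts exactly when R41 ends (back-to-back, no overlap) — done with R41.
R43 starts after R42 ends — done with R42.
R45 starts after R43 ends — done with R43.
R46 starts after R45 ends — done with R45.
R47 starts after R46 ends — done with R46.
R44 starts exactly when R47 ends (back-to-back, no overlap) — done with R47.
R48 starts before R44 ends → R44 and R48 overlap.
That's a conflict, so the schedule is not conflict-free.

No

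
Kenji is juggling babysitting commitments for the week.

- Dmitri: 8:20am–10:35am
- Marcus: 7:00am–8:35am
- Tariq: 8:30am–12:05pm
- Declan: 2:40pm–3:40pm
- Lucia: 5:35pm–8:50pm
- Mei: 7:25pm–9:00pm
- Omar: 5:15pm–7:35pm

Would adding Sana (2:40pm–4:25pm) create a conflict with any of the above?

Yes — it overlaps Declan

Marcus: ends 8:35am at or before Sana starts 2:40pm → clear.
Dmitri: ends 10:35am at or before Sana starts 2:40pm → clear.
Tariq: ends 12:05pm at or before Sana starts 2:40pm → clear.
Declan: starts 2:40pm before Sana ends 4:25pm, and ends 3:40pm after Sana starts 2:40pm → overlap.
Omar: starts 5:15pm at or after Sana ends 4:25pm → clear.
Lucia: starts 5:35pm at or after Sana ends 4:25pm → clear.
Mei: starts 7:25pm at or after Sana ends 4:25pm → clear.
Sana overlaps Declan.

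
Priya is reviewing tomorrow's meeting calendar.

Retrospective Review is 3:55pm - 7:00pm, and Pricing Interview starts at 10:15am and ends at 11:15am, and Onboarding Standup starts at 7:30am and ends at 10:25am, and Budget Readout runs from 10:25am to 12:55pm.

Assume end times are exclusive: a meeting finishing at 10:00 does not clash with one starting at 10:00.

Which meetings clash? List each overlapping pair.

Two intervals overlap when each starts before the other ends.
Sorted by start: Onboarding Standup, Pricing Interview, Budget Readout, Retrospective Review.
Pricing Interview starts before Onboarding Standup ends → Onboarding Standup and Pricing Interview overlap.
Budget Readout starts exactly when Onboarding Standup ends (back-to-back, no overlap), so nothing later overlaps Onboarding Standup either.
Budget Readout starts before Pricing Interview ends → Pricing Interview and Budget Readout overlap.
Retrospective Review starts after Pricing Interview ends.
Retrospective Review starts after Budget Readout ends.

Budget Readout & Pricing Interview, Onboarding Standup & Pricing Interview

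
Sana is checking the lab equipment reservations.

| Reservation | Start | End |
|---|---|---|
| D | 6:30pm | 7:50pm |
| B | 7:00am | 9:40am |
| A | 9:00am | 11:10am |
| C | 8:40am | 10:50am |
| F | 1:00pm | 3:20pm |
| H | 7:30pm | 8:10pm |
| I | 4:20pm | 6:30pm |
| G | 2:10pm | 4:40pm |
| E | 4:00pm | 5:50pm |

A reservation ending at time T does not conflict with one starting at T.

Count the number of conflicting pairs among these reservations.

Sorted by start: B, C, A, F, G, E, I, D, H.
C starts before B ends → B and C overlap.
A starts before B ends → B and A overlap.
F starts after B ends — done with B.
A starts before C ends → C and A overlap.
F starts after C ends — done with C.
F starts after A ends — done with A.
G starts before F ends → F and G overlap.
E starts after F ends — done with F.
E starts before G ends → G and E overlap.
I starts before G ends → G and I overlap.
D starts after G ends — done with G.
I starts before E ends → E and I overlap.
D starts after E ends — done with E.
D starts exactly when I ends (back-to-back, no overlap) — done with I.
H starts before D ends → D and H overlap.
Overlapping pairs: A & B, A & C, B & C, D & H, E & G, E & I, F & G, G & I — 8 in total.

8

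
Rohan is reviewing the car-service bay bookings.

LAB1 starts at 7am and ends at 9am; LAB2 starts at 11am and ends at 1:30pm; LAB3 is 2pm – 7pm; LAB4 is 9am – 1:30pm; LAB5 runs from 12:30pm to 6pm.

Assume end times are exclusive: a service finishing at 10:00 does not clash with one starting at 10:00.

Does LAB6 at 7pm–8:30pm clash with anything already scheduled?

No — it doesn't clash with anything

LAB1: ends 9am at or before LAB6 starts 7pm → clear.
LAB4: ends 1:30pm at or before LAB6 starts 7pm → clear.
LAB2: ends 1:30pm at or before LAB6 starts 7pm → clear.
LAB5: ends 6pm at or before LAB6 starts 7pm → clear.
LAB3: ends 7pm at or before LAB6 starts 7pm → clear.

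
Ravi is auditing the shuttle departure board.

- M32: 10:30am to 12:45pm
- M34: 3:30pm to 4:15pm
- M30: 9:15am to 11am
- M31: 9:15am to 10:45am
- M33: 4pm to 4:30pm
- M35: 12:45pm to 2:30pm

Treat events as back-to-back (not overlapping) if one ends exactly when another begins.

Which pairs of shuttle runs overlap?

M30 & M31, M30 & M32, M31 & M32, M33 & M34

Sorted by start: M30, M31, M32, M35, M34, M33.
M31 starts before M30 ends → M30 and M31 overlap.
M32 starts before M30 ends → M30 and M32 overlap.
M35 starts after M30 ends, so M30 has no further overlaps.
M32 starts before M31 ends → M31 and M32 overlap.
M35 starts after M31 ends, so M31 has no further overlaps.
M35 starts exactly when M32 ends (back-to-back, no overlap), so M32 has no further overlaps.
M34 starts after M35 ends, so M35 has no further overlaps.
M33 starts before M34 ends → M34 and M33 overlap.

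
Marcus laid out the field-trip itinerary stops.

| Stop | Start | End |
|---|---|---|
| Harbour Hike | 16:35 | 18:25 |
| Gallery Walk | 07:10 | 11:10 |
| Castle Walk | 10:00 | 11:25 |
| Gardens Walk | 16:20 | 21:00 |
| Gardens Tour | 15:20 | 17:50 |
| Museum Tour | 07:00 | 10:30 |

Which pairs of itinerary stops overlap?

Sorted by start: Museum Tour, Gallery Walk, Castle Walk, Gardens Tour, Gardens Walk, Harbour Hike.
Gallery Walk starts before Museum Tour ends → Museum Tour and Gallery Walk overlap.
Castle Walk starts before Museum Tour ends → Museum Tour and Castle Walk overlap.
Gardens Tour starts after Museum Tour ends; Museum Tour is clear from here.
Castle Walk starts before Gallery Walk ends → Gallery Walk and Castle Walk overlap.
Gardens Tour starts after Gallery Walk ends; Gallery Walk is clear from here.
Gardens Tour starts after Castle Walk ends; Castle Walk is clear from here.
Gardens Walk starts before Gardens Tour ends → Gardens Tour and Gardens Walk overlap.
Harbour Hike starts before Gardens Tour ends → Gardens Tour and Harbour Hike overlap.
Harbour Hike starts before Gardens Walk ends → Gardens Walk and Harbour Hike overlap.

Castle Walk & Gallery Walk, Castle Walk & Museum Tour, Gallery Walk & Museum Tour, Gardens Tour & Gardens Walk, Gardens Tour & Harbour Hike, Gardens Walk & Harbour Hike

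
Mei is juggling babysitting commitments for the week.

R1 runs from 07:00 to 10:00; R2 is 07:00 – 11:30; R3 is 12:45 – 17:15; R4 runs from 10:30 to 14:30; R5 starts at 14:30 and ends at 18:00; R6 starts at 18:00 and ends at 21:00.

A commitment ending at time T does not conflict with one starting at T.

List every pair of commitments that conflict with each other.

R1 & R2, R2 & R4, R3 & R4, R3 & R5

Two intervals overlap when each starts before the other ends.
Sorted by start: R1, R2, R4, R3, R5, R6.
R2 starts before R1 ends → R1 and R2 overlap.
R4 starts after R1 ends, so R1 has no further overlaps.
R4 starts before R2 ends → R2 and R4 overlap.
R3 starts after R2 ends, so R2 has no further overlaps.
R3 starts before R4 ends → R4 and R3 overlap.
R5 starts exactly when R4 ends (back-to-back, no overlap), so R4 has no further overlaps.
R5 starts before R3 ends → R3 and R5 overlap.
R6 starts after R3 ends.
R6 starts exactly when R5 ends (back-to-back, no overlap).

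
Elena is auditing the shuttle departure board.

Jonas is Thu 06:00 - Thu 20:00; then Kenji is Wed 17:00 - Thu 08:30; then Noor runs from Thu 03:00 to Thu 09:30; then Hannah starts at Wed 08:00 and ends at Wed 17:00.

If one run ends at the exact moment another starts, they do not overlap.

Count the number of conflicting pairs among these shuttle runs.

Check each pair: they overlap iff neither finishes before the other starts.
Sorted by start: Hannah, Kenji, Noor, Jonas.
Kenji starts exactly when Hannah ends (back-to-back, no overlap), so Hannah has no further overlaps.
Noor starts before Kenji ends → Kenji and Noor overlap.
Jonas starts before Kenji ends → Kenji and Jonas overlap.
Jonas starts before Noor ends → Noor and Jonas overlap.
Overlapping pairs: Jonas & Kenji, Jonas & Noor, Kenji & Noor — 3 in total.

3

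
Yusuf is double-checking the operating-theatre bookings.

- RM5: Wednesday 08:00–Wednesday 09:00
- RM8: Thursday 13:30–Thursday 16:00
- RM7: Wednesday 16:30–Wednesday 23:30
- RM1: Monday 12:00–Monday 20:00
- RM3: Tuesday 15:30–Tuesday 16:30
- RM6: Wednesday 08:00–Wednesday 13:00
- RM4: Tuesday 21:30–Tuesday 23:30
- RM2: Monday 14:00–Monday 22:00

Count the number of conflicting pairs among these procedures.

Sorted by start: RM1, RM2, RM3, RM4, RM5, RM6, RM7, RM8.
RM2 starts before RM1 ends → RM1 and RM2 overlap.
RM3 starts after RM1 ends, so nothing later overlaps RM1 either.
RM3 starts after RM2 ends, so nothing later overlaps RM2 either.
RM4 starts after RM3 ends, so nothing later overlaps RM3 either.
RM5 starts after RM4 ends, so nothing later overlaps RM4 either.
RM6 starts before RM5 ends → RM5 and RM6 overlap.
RM7 starts after RM5 ends, so nothing later overlaps RM5 either.
RM7 starts after RM6 ends, so nothing later overlaps RM6 either.
RM8 starts after RM7 ends.
Overlapping pairs: RM1 & RM2, RM5 & RM6 — 2 in total.

2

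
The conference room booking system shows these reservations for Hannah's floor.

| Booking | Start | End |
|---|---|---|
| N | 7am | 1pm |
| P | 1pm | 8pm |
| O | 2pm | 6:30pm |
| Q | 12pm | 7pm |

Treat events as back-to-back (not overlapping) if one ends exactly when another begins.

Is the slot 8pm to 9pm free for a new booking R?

N: ends 1pm at or before R starts 8pm → clear.
Q: ends 7pm at or before R starts 8pm → clear.
P: ends 8pm at or before R starts 8pm → clear.
O: ends 6:30pm at or before R starts 8pm → clear.

Yes — the slot is free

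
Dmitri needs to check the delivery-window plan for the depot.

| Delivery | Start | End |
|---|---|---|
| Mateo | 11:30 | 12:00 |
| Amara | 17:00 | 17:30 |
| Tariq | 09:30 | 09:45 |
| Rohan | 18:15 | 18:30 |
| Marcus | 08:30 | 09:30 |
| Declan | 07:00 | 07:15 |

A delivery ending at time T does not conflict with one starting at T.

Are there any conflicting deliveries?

No

Sorted by start: Declan, Marcus, Tariq, Mateo, Amara, Rohan.
Marcus starts after Declan ends — done with Declan.
Tariq starts exactly when Marcus ends (back-to-back, no overlap) — done with Marcus.
Mateo starts after Tariq ends — done with Tariq.
Amara starts after Mateo ends — done with Mateo.
Rohan starts after Amara ends.
Every pair is clear; the schedule has no overlaps.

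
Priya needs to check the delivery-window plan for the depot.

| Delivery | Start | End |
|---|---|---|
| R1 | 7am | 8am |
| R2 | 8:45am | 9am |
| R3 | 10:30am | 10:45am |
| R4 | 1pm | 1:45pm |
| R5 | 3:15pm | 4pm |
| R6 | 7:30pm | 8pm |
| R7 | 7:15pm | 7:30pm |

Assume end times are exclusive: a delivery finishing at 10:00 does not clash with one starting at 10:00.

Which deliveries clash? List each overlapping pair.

Check each pair: they overlap iff neither finishes before the other starts.
Sorted by start: R1, R2, R3, R4, R5, R7, R6.
R2 starts after R1 ends, so nothing later overlaps R1 either.
R3 starts after R2 ends, so nothing later overlaps R2 either.
R4 starts after R3 ends, so nothing later overlaps R3 either.
R5 starts after R4 ends, so nothing later overlaps R4 either.
R7 starts after R5 ends, so nothing later overlaps R5 either.
R6 starts exactly when R7 ends (back-to-back, no overlap).

no conflicts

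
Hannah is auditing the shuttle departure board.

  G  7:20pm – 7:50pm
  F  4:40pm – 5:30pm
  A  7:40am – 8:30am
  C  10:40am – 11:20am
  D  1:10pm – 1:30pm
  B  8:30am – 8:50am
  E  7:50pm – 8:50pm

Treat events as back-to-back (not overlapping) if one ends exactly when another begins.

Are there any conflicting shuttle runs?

Two intervals overlap when each starts before the other ends.
Sorted by start: A, B, C, D, F, G, E.
B starts exactly when A ends (back-to-back, no overlap), so nothing later overlaps A either.
C starts after B ends, so nothing later overlaps B either.
D starts after C ends, so nothing later overlaps C either.
F starts after D ends, so nothing later overlaps D either.
G starts after F ends, so nothing later overlaps F either.
E starts exactly when G ends (back-to-back, no overlap).
Every pair is clear; the schedule has no overlaps.

No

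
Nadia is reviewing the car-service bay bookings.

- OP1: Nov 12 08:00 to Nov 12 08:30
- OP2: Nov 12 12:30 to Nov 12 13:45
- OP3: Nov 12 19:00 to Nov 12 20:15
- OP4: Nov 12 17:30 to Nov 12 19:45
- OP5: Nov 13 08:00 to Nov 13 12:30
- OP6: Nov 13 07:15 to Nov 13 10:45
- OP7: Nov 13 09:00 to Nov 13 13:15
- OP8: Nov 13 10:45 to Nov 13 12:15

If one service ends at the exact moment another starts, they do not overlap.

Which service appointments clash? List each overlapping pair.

OP3 & OP4, OP5 & OP6, OP5 & OP7, OP5 & OP8, OP6 & OP7, OP7 & OP8

Sorted by start: OP1, OP2, OP4, OP3, OP6, OP5, OP7, OP8.
OP2 starts after OP1 ends — done with OP1.
OP4 starts after OP2 ends — done with OP2.
OP3 starts before OP4 ends → OP4 and OP3 overlap.
OP6 starts after OP4 ends — done with OP4.
OP6 starts after OP3 ends — done with OP3.
OP5 starts before OP6 ends → OP6 and OP5 overlap.
OP7 starts before OP6 ends → OP6 and OP7 overlap.
OP8 starts exactly when OP6 ends (back-to-back, no overlap).
OP7 starts before OP5 ends → OP5 and OP7 overlap.
OP8 starts before OP5 ends → OP5 and OP8 overlap.
OP8 starts before OP7 ends → OP7 and OP8 overlap.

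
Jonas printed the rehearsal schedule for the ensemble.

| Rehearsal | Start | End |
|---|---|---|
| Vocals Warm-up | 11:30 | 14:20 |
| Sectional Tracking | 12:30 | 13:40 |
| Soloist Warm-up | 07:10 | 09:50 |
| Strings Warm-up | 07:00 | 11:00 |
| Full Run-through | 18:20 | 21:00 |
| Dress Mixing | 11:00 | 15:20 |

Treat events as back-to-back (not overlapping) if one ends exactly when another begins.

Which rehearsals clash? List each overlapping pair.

Dress Mixing & Sectional Tracking, Dress Mixing & Vocals Warm-up, Sectional Tracking & Vocals Warm-up, Soloist Warm-up & Strings Warm-up

Two intervals overlap when each starts before the other ends.
Sorted by start: Strings Warm-up, Soloist Warm-up, Dress Mixing, Vocals Warm-up, Sectional Tracking, Full Run-through.
Soloist Warm-up starts before Strings Warm-up ends → Strings Warm-up and Soloist Warm-up overlap.
Dress Mixing starts exactly when Strings Warm-up ends (back-to-back, no overlap); Strings Warm-up is clear from here.
Dress Mixing starts after Soloist Warm-up ends; Soloist Warm-up is clear from here.
Vocals Warm-up starts before Dress Mixing ends → Dress Mixing and Vocals Warm-up overlap.
Sectional Tracking starts before Dress Mixing ends → Dress Mixing and Sectional Tracking overlap.
Full Run-through starts after Dress Mixing ends.
Sectional Tracking starts before Vocals Warm-up ends → Vocals Warm-up and Sectional Tracking overlap.
Full Run-through starts after Vocals Warm-up ends.
Full Run-through starts after Sectional Tracking ends.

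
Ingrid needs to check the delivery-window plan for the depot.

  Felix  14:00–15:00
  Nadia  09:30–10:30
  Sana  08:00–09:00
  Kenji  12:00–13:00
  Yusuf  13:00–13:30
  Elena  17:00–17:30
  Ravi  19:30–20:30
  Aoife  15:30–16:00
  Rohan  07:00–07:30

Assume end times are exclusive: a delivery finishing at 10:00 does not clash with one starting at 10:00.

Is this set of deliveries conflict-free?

Yes

Sorted by start: Rohan, Sana, Nadia, Kenji, Yusuf, Felix, Aoife, Elena, Ravi.
Sana starts after Rohan ends — done with Rohan.
Nadia starts after Sana ends — done with Sana.
Kenji starts after Nadia ends — done with Nadia.
Yusuf starts exactly when Kenji ends (back-to-back, no overlap) — done with Kenji.
Felix starts after Yusuf ends — done with Yusuf.
Aoife starts after Felix ends — done with Felix.
Elena starts after Aoife ends — done with Aoife.
Ravi starts after Elena ends.
Every pair is clear; the schedule has no overlaps.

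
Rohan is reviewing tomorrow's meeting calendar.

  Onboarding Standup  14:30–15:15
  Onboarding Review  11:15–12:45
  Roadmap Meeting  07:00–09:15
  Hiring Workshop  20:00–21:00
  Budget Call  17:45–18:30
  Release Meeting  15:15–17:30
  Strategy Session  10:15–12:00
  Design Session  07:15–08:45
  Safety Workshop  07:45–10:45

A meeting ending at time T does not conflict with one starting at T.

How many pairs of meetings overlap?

Sorted by start: Roadmap Meeting, Design Session, Safety Workshop, Strategy Session, Onboarding Review, Onboarding Standup, Release Meeting, Budget Call, Hiring Workshop.
Design Session starts before Roadmap Meeting ends → Roadmap Meeting and Design Session overlap.
Safety Workshop starts before Roadmap Meeting ends → Roadmap Meeting and Safety Workshop overlap.
Strategy Session starts after Roadmap Meeting ends, so Roadmap Meeting has no further overlaps.
Safety Workshop starts before Design Session ends → Design Session and Safety Workshop overlap.
Strategy Session starts after Design Session ends, so Design Session has no further overlaps.
Strategy Session starts before Safety Workshop ends → Safety Workshop and Strategy Session overlap.
Onboarding Review starts after Safety Workshop ends, so Safety Workshop has no further overlaps.
Onboarding Review starts before Strategy Session ends → Strategy Session and Onboarding Review overlap.
Onboarding Standup starts after Strategy Session ends, so Strategy Session has no further overlaps.
Onboarding Standup starts after Onboarding Review ends, so Onboarding Review has no further overlaps.
Release Meeting starts exactly when Onboarding Standup ends (back-to-back, no overlap), so Onboarding Standup has no further overlaps.
Budget Call starts after Release Meeting ends, so Release Meeting has no further overlaps.
Hiring Workshop starts after Budget Call ends.
Overlapping pairs: Design Session & Roadmap Meeting, Design Session & Safety Workshop, Onboarding Review & Strategy Session, Roadmap Meeting & Safety Workshop, Safety Workshop & Strategy Session — 5 in total.

5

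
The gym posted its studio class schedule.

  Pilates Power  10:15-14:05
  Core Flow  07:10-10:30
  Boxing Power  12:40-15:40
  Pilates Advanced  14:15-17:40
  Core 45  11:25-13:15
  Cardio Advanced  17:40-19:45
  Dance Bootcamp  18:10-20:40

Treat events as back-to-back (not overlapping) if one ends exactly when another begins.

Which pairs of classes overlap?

Two intervals overlap when each starts before the other ends.
Sorted by start: Core Flow, Pilates Power, Core 45, Boxing Power, Pilates Advanced, Cardio Advanced, Dance Bootcamp.
Pilates Power starts before Core Flow ends → Core Flow and Pilates Power overlap.
Core 45 starts after Core Flow ends, so nothing later overlaps Core Flow either.
Core 45 starts before Pilates Power ends → Pilates Power and Core 45 overlap.
Boxing Power starts before Pilates Power ends → Pilates Power and Boxing Power overlap.
Pilates Advanced starts after Pilates Power ends, so nothing later overlaps Pilates Power either.
Boxing Power starts before Core 45 ends → Core 45 and Boxing Power overlap.
Pilates Advanced starts after Core 45 ends, so nothing later overlaps Core 45 either.
Pilates Advanced starts before Boxing Power ends → Boxing Power and Pilates Advanced overlap.
Cardio Advanced starts after Boxing Power ends, so nothing later overlaps Boxing Power either.
Cardio Advanced starts exactly when Pilates Advanced ends (back-to-back, no overlap), so nothing later overlaps Pilates Advanced either.
Dance Bootcamp starts before Cardio Advanced ends → Cardio Advanced and Dance Bootcamp overlap.

Boxing Power & Core 45, Boxing Power & Pilates Advanced, Boxing Power & Pilates Power, Cardio Advanced & Dance Bootcamp, Core 45 & Pilates Power, Core Flow & Pilates Power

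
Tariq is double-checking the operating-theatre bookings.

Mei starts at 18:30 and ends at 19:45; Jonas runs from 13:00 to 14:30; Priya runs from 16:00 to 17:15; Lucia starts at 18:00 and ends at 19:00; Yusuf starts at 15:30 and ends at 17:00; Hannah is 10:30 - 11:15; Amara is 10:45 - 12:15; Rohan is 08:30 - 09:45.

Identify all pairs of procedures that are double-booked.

Sorted by start: Rohan, Hannah, Amara, Jonas, Yusuf, Priya, Lucia, Mei.
Hannah starts after Rohan ends; Rohan is clear from here.
Amara starts before Hannah ends → Hannah and Amara overlap.
Jonas starts after Hannah ends; Hannah is clear from here.
Jonas starts after Amara ends; Amara is clear from here.
Yusuf starts after Jonas ends; Jonas is clear from here.
Priya starts before Yusuf ends → Yusuf and Priya overlap.
Lucia starts after Yusuf ends; Yusuf is clear from here.
Lucia starts after Priya ends; Priya is clear from here.
Mei starts before Lucia ends → Lucia and Mei overlap.

Amara & Hannah, Lucia & Mei, Priya & Yusuf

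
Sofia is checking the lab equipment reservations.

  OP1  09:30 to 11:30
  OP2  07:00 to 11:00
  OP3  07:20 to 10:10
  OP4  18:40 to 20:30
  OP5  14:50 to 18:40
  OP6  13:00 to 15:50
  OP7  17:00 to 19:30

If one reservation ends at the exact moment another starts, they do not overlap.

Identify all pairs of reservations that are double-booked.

Two intervals overlap when each starts before the other ends.
Sorted by start: OP2, OP3, OP1, OP6, OP5, OP7, OP4.
OP3 starts before OP2 ends → OP2 and OP3 overlap.
OP1 starts before OP2 ends → OP2 and OP1 overlap.
OP6 starts after OP2 ends, so nothing later overlaps OP2 either.
OP1 starts before OP3 ends → OP3 and OP1 overlap.
OP6 starts after OP3 ends, so nothing later overlaps OP3 either.
OP6 starts after OP1 ends, so nothing later overlaps OP1 either.
OP5 starts before OP6 ends → OP6 and OP5 overlap.
OP7 starts after OP6 ends, so nothing later overlaps OP6 either.
OP7 starts before OP5 ends → OP5 and OP7 overlap.
OP4 starts exactly when OP5 ends (back-to-back, no overlap).
OP4 starts before OP7 ends → OP7 and OP4 overlap.

OP1 & OP2, OP1 & OP3, OP2 & OP3, OP4 & OP7, OP5 & OP6, OP5 & OP7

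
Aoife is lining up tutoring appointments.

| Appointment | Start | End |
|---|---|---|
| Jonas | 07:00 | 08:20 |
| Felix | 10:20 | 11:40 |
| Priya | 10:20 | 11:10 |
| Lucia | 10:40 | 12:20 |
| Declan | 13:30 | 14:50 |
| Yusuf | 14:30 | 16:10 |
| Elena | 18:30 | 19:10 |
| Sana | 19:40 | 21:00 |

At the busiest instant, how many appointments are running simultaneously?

Sweep the timeline, counting +1 at each start and −1 at each end (ends before starts at a tie):
07:00 start Jonas → 1
08:20 end Jonas → 0
10:20 start Felix → 1
10:20 start Priya → 2
10:40 start Lucia → 3
11:10 end Priya → 2
11:40 end Felix → 1
12:20 end Lucia → 0
13:30 start Declan → 1
14:30 start Yusuf → 2
14:50 end Declan → 1
16:10 end Yusuf → 0
18:30 start Elena → 1
19:10 end Elena → 0
19:40 start Sana → 1
21:00 end Sana → 0
Peak is 3, at 10:40 (Felix, Lucia, Priya).

3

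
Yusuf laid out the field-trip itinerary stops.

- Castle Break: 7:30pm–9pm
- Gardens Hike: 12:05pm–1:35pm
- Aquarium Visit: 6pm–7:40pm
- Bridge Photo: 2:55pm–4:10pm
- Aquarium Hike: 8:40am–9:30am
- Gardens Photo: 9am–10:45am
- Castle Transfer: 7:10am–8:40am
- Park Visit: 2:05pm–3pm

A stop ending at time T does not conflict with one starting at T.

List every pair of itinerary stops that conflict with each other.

Check each pair: they overlap iff neither finishes before the other starts.
Sorted by start: Castle Transfer, Aquarium Hike, Gardens Photo, Gardens Hike, Park Visit, Bridge Photo, Aquarium Visit, Castle Break.
Aquarium Hike starts exactly when Castle Transfer ends (back-to-back, no overlap); Castle Transfer is clear from here.
Gardens Photo starts before Aquarium Hike ends → Aquarium Hike and Gardens Photo overlap.
Gardens Hike starts after Aquarium Hike ends; Aquarium Hike is clear from here.
Gardens Hike starts after Gardens Photo ends; Gardens Photo is clear from here.
Park Visit starts after Gardens Hike ends; Gardens Hike is clear from here.
Bridge Photo starts before Park Visit ends → Park Visit and Bridge Photo overlap.
Aquarium Visit starts after Park Visit ends; Park Visit is clear from here.
Aquarium Visit starts after Bridge Photo ends; Bridge Photo is clear from here.
Castle Break starts before Aquarium Visit ends → Aquarium Visit and Castle Break overlap.

Aquarium Hike & Gardens Photo, Aquarium Visit & Castle Break, Bridge Photo & Park Visit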